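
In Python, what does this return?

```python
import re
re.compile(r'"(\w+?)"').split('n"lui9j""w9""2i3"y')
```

['n', 'lui9j', '', 'w9', '', '2i3', 'y']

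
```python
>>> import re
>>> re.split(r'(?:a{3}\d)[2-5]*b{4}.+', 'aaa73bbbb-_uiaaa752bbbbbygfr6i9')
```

['', '']

The pattern matches exactly 3 of a literal 'a', then a digit (non-capturing group); then zero or more of a character in [2-5], then exactly 4 of a literal 'b'; then one or more of any character.
Matches to split on: at [0:31] → 'aaa73bbbb-_uiaaa752bbbbbygfr6i9'.
The string is cut at each match, leaving 2 pieces.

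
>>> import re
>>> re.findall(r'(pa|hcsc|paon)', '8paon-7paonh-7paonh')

['pa', 'pa', 'pa']

Branches in `(...|...)` are attempted left-to-right; the first branch that allows the whole pattern to succeed is taken.
Matches: at [1:3] match 'pa', group 1 = 'pa'; at [7:9] match 'pa', group 1 = 'pa'; at [14:16] match 'pa', group 1 = 'pa'.
With a single group, `findall` returns only what that group captured — 3 items.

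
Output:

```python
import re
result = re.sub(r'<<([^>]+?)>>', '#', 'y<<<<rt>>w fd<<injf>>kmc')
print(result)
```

Every occurrence is swapped for '#'.

y#w fd#kmc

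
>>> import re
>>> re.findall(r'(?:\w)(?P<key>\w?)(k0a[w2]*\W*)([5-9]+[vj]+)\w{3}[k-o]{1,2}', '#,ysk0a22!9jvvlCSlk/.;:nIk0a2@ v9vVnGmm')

[('s', 'k0a22!', '9jvv')]

This matches a word character (non-capturing group); then optionally a word character (captured as 'key'); then the literal 'k0a', then zero or more of one of [w2], then zero or more of a non-word character (captured); then one or more of a character in [5-9], then one or more of one of [vj] (captured); then exactly 3 of a word character, then 1 to 2 of a character in [k-o].
3 groups means the one result is a tuple of 3 captured strings — 1 here.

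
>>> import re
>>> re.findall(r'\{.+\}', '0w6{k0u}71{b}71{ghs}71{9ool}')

Matches: at [3:28] → '{k0u}71{b}71{ghs}71{9ool}'.
With no groups in the pattern, `findall` gives back each whole match — 1 here.

['{k0u}71{b}71{ghs}71{9ool}']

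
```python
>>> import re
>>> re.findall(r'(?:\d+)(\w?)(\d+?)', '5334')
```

This matches one or more of a digit (non-capturing group); then optionally a word character (captured); then one or more of a digit (lazy) (captured).
Matches: at [0:4] match '5334', groups = ('', '4').
`findall` packs the 2 group values into a tuple for every match.

[('', '4')]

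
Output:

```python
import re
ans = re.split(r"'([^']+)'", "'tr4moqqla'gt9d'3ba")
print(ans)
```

Because the pattern has a capturing group, `split` also inserts each captured text between the pieces.

['', 'tr4moqqla', "gt9d'3ba"]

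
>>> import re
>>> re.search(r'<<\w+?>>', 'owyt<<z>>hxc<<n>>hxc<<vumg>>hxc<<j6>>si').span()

Unlike `match`, `search` isn't anchored — it looks for the pattern anywhere in the string.
The match spans [4:9] → '<<z>>'.

(4, 9)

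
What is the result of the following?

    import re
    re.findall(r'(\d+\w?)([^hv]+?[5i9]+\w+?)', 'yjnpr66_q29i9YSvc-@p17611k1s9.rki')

[('66_', 'q29i9Y')]

This matches one or more of a digit, then optionally a word character (captured); then one or more of any character except [hv] (lazy), then one or more of one of [5i9], then one or more of a word character (lazy) (captured).
Scanning left to right: at [5:14] match '66_q29i9Y', groups = ('66_', 'q29i9Y').
Multiple groups make `findall` return tuples — one 2-tuple for the one match.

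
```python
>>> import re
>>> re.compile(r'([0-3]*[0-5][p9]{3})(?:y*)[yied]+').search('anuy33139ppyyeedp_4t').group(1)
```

The match spans [4:16] → '33139ppyyeed'.
Captured: group 1 = '33139pp'.

'33139pp'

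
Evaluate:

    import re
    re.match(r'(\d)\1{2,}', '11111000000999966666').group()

'11111'

`\1` is not a pattern — it's the concrete string captured by group 1, re-applied verbatim.
`re.match` only tries the pattern at the start of the string.
The match spans [0:5] → '11111'.
Captured: group 1 = '1'.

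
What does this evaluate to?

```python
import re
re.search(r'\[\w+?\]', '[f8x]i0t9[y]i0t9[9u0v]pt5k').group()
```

'[f8x]'

`search` walks the string left to right and returns the first match it finds.
The match spans [0:5] → '[f8x]'.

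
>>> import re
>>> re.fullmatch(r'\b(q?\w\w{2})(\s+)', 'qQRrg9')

Pattern: a word boundary (`\b`, zero-width); then optionally the literal 'q', then a word character, then exactly 2 of a word character (captured); then one or more of whitespace (captured).
`fullmatch` succeeds only if the pattern covers the string from start to end.
Here there's no way to consume every character, so the call returns None.

None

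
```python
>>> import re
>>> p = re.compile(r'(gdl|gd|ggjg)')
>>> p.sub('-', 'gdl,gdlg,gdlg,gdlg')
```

The regex engine tests alternatives in the order written; an earlier branch that matches wins even if a later one would match more.
Matches: at [0:3] → 'gdl'; at [4:7] → 'gdl'; at [9:12] → 'gdl'; at [14:17] → 'gdl'.
Each match is replaced by '-'.

'-,-g,-g,-g'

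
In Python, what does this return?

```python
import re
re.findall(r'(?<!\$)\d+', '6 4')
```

['6', '4']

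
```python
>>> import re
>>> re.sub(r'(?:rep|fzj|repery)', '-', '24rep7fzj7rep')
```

'24-7-7-'

Matches: at [2:5] → 'rep'; at [6:9] → 'fzj'; at [10:13] → 'rep'.
`sub` substitutes '-' at each match site.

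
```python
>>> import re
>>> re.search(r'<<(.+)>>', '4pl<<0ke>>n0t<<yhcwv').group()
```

`re.search` tries every starting position until one works.
The match spans [3:10] → '<<0ke>>'.
Captured: group 1 = '0ke'.

'<<0ke>>'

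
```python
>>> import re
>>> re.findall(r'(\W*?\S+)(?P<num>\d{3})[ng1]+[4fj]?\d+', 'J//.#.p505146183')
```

[('J//.#.p505', '146')]

The pattern matches zero or more of a non-word character (lazy), then one or more of a non-whitespace character (captured); then exactly 3 of a digit (captured as 'num'); then one or more of one of [ng1], then optionally one of [4fj]; then one or more of a digit.
`findall` packs the 2 group values into a tuple for every match.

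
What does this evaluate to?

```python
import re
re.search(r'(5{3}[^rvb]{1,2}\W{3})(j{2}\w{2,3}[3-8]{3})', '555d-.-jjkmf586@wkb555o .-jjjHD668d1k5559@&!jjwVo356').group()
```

The pattern matches exactly 3 of a literal '5', then 1 to 2 of any character except [rvb], then exactly 3 of a non-word character (captured); then exactly 2 of a literal 'j', then 2 to 3 of a word character, then exactly 3 of a character in [3-8] (captured).
`re.search` scans for the first position where the pattern succeeds.
The match spans [0:15] → '555d-.-jjkmf586'.
Captured: group 1 = '555d-.-', group 2 = 'jjkmf586'.

'555d-.-jjkmf586'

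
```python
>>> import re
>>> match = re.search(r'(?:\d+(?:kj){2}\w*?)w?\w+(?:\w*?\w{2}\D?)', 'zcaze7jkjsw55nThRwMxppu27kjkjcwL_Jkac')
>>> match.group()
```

This matches one or more of a digit, then the literal 'kj' repeated 2 times, then zero or more of a word character (lazy) (non-capturing group); then optionally a literal 'w', then one or more of a word character; then zero or more of a word character (lazy), then exactly 2 of a word character, then optionally a non-digit (non-capturing group).
`re.search` scans for the first position where the pattern succeeds.
The match spans [23:37] → '27kjkjcwL_Jkac'.

'27kjkjcwL_Jkac'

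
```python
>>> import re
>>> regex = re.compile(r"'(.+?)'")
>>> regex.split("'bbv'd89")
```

`re.split` interleaves the captured-group text with the surrounding fragments.

['', 'bbv', 'd89']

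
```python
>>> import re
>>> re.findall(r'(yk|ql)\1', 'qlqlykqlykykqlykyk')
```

The backreference `\1` re-matches whatever the first group consumed, character for character.
Walking the string: at [0:4] match 'qlql', group 1 = 'ql'; at [8:12] match 'ykyk', group 1 = 'yk'; at [14:18] match 'ykyk', group 1 = 'yk'.
With a single group, `findall` returns only what that group captured — 3 items.

['ql', 'yk', 'yk']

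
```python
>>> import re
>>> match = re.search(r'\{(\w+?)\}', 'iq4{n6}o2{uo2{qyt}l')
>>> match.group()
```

`re.search` tries every starting position until one works.
The match spans [3:7] → '{n6}'.
Captured: group 1 = 'n6'.

'{n6}'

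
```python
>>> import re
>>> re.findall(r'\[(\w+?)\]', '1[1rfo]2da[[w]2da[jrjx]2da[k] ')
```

Matches: at [1:7] match '[1rfo]', group 1 = '1rfo'; at [11:14] match '[w]', group 1 = 'w'; at [17:23] match '[jrjx]', group 1 = 'jrjx'; at [26:29] match '[k]', group 1 = 'k'.
`findall` collects group 1 from each match (4 total).

['1rfo', 'w', 'jrjx', 'k']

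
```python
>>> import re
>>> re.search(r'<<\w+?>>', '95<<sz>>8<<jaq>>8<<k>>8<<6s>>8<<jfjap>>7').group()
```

'<<sz>>'

`re.search` scans for the first position where the pattern succeeds.
The match spans [2:8] → '<<sz>>'.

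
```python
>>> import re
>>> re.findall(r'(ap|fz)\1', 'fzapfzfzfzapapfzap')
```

['fz', 'ap']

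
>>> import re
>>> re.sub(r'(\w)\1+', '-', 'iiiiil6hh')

A backreference is literal: `\1` must see the identical characters the first group matched.
`sub` substitutes '-' at each match site.

'-l6-'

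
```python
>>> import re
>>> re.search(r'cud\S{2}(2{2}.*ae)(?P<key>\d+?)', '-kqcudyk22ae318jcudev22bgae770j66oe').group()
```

Pattern: the literal 'cud', then exactly 2 of a non-whitespace character; then exactly 2 of the literal '2', then zero or more of any character, then the literal 'ae' (captured); then one or more of a digit (lazy) (captured as 'key').
`search` walks the string left to right and returns the first match it finds.
The match spans [3:28] → 'cudyk22ae318jcudev22bgae7'.
Captured: group 1 = '22ae318jcudev22bgae', group 2 = '7'.

'cudyk22ae318jcudev22bgae7'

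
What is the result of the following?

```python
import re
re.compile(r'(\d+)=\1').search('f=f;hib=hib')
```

None

A backreference is literal: `\1` must see the identical characters the first group matched.
Unlike `match`, `search` isn't anchored — it looks for the pattern anywhere in the string.
Here nothing in the string fits, so the call returns None.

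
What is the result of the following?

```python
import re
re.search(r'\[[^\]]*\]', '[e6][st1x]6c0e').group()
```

'[e6]'

The match spans [0:4] → '[e6]'.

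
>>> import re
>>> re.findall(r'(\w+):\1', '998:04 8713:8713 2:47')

['8713']

`\1` is not a pattern — it's the concrete string captured by group 1, re-applied verbatim.
With a single group, `findall` returns only what that group captured — 1 item.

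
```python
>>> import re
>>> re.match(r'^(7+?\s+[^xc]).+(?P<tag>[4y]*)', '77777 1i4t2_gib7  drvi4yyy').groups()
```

('77777 1', '')

The match spans [0:26] → '77777 1i4t2_gib7  drvi4yyy'.
Captured: group 1 = '77777 1', group 2 = ''.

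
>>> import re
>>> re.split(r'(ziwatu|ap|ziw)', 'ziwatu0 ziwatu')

The regex engine tests alternatives in the order written; an earlier branch that matches wins even if a later one would match more.
Because the pattern has a capturing group, `split` also inserts each captured text between the pieces.

['', 'ziwatu', '0 ', 'ziwatu', '']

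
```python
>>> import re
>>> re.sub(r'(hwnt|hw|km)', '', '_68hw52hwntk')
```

'_6852k'

The regex engine tests alternatives in the order written; an earlier branch that matches wins even if a later one would match more.
Every occurrence is swapped for ''.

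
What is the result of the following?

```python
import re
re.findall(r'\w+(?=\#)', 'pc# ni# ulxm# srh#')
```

Lookahead/lookbehind check context without consuming it, so the matched span excludes the asserted characters.
Since nothing is captured, `findall` lists the 4 matched substrings directly.

['pc', 'ni', 'ulxm', 'srh']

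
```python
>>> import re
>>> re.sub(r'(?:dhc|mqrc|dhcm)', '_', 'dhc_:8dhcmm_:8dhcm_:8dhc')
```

'__:8_mm_:8_m_:8_'

The regex engine tests alternatives in the order written; an earlier branch that matches wins even if a later one would match more.
Matches: at [0:3] → 'dhc'; at [6:9] → 'dhc'; at [14:17] → 'dhc'; at [21:24] → 'dhc'.
`sub` substitutes '_' at each match site.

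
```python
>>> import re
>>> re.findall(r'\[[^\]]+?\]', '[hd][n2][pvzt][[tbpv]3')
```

['[hd]', '[n2]', '[pvzt]', '[[tbpv]']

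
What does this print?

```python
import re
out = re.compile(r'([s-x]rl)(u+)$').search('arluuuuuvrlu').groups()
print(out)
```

Pattern: a character in [s-x], then the literal 'rl' (captured); then one or more of a literal 'u' (captured); then anchored at the end.
`re.search` scans for the first position where the pattern succeeds.
The match spans [8:12] → 'vrlu'.
Captured: group 1 = 'vrl', group 2 = 'u'.

('vrl', 'u')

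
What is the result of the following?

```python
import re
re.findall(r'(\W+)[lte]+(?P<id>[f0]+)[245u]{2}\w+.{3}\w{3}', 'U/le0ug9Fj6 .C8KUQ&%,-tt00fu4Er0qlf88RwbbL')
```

The pattern matches one or more of a non-word character (captured); then one or more of one of [lte]; then one or more of one of [f0] (captured as 'id'); then exactly 2 of one of [245u]; then one or more of a word character, then exactly 3 of any character, then exactly 3 of a word character.
Matches: at [18:42] match '&%,-tt00fu4Er0qlf88RwbbL', groups = ('&%,-', '00f').
With 2 capturing groups, `findall` returns a 2-tuple per match.

[('&%,-', '00f')]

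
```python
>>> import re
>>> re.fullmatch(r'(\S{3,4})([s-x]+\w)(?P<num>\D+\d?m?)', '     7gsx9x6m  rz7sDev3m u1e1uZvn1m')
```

The pattern matches 3 to 4 of a non-whitespace character (captured); then one or more of a character in [s-x], then a word character (captured); then one or more of a non-digit, then optionally a digit, then optionally the literal 'm' (captured as 'num').
`re.fullmatch` is like wrapping the pattern in `^…$` (in single-line mode).
Here the pattern can't cover the whole string, so the call returns None.

None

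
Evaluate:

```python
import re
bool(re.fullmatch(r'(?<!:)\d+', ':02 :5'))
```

A negative assertion filters positions out without eating any characters.
`re.fullmatch` requires the pattern to consume the entire string.
Here there's no way to consume every character, so the call returns None, and `bool(None)` is False.

False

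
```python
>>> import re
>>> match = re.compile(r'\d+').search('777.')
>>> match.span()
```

(0, 3)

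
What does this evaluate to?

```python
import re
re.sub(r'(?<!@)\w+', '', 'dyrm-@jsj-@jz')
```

Because the assertion is negative and zero-width, positions next to the forbidden text are skipped.
Matches: at [0:4] → 'dyrm'; at [7:9] → 'sj'; at [12:13] → 'z'.
Each match is replaced by ''.

'-@j-@j'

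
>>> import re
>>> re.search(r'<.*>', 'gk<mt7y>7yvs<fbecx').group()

The match spans [2:8] → '<mt7y>'.

'<mt7y>'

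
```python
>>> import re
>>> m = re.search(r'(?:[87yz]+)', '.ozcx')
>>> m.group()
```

This matches one or more of one of [87yz] (non-capturing group).
Unlike `match`, `search` isn't anchored — it looks for the pattern anywhere in the string.
The match spans [2:3] → 'z'.

'z'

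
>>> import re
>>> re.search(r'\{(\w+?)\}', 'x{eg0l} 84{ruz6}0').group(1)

'eg0l'

The match spans [1:7] → '{eg0l}'.
Captured: group 1 = 'eg0l'.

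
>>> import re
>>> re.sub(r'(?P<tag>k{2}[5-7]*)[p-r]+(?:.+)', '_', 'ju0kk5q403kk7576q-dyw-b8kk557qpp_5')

The pattern matches exactly 2 of the literal 'k', then zero or more of a character in [5-7] (captured as 'tag'); then one or more of a character in [p-r]; then one or more of any character (non-capturing group).
Matches: at [3:34] → 'kk5q403kk7576q-dyw-b8kk557qpp_5'.
Every occurrence is swapped for '_'.

'ju0_'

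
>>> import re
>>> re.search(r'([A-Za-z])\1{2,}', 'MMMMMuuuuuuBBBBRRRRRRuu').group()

'MMMMM'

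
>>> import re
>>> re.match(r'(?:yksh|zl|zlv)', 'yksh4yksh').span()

`match` is anchored at position 0; if the pattern doesn't fit there, it returns None.
The match spans [0:4] → 'yksh'.

(0, 4)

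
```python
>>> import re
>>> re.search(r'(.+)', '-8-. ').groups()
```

('-8-. ',)

The match spans [0:5] → '-8-. '.
Captured: group 1 = '-8-. '.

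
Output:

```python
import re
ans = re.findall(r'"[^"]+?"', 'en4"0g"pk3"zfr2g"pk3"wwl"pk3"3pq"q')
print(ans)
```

['"0g"', '"zfr2g"', '"wwl"', '"3pq"']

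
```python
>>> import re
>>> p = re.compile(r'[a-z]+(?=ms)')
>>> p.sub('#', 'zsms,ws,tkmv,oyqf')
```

'#ms,ws,tkmv,oyqf'

The positive lookaround only admits positions where the adjacent text matches; those characters stay outside the span.
Matches: at [0:2] → 'zs'.
Each match is replaced by '#'.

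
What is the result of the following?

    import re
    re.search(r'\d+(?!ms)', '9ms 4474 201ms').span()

(4, 8)

The negative lookaround is zero-width — it rules out positions where the adjacent text would match, without consuming anything.
The match spans [4:8] → '4474'.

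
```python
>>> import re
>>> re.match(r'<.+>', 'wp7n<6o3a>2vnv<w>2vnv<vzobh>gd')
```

None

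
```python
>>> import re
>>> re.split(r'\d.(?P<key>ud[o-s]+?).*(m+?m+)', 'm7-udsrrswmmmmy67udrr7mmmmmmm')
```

['m', 'uds', 'mm', '']

This matches a digit, then any character; then the literal 'ud', then one or more of a character in [o-s] (lazy) (captured as 'key'); then zero or more of any character; then one or more of a literal 'm' (lazy), then one or more of the literal 'm' (captured).
Matches to split on: at [1:29] → '7-udsrrswmmmmy67udrr7mmmmmmm'.
`re.split` interleaves the captured-group text with the surrounding fragments.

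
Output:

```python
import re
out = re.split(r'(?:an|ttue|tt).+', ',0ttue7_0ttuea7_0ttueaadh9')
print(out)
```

The string is cut at each match, leaving 2 pieces.

[',0', '']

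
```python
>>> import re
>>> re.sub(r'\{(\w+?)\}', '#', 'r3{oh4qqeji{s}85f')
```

Every occurrence is swapped for '#'.

'r3{oh4qqeji#85f'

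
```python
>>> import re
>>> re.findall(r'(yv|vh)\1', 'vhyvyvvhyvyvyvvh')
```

['yv', 'yv']

After group 1 captures some text, `\1` only succeeds where that same text appears again.
Walking the string: at [2:6] match 'yvyv', group 1 = 'yv'; at [8:12] match 'yvyv', group 1 = 'yv'.
One capturing group, so `findall` returns just the captured substring from each match — 2 in all.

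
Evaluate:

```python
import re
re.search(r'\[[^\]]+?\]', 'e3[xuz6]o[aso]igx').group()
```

The match spans [2:8] → '[xuz6]'.

'[xuz6]'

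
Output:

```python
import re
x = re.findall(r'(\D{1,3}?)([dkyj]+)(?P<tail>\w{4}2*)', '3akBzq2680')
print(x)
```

With 3 capturing groups, `findall` returns a 3-tuple per match.

[('a', 'k', 'Bzq2')]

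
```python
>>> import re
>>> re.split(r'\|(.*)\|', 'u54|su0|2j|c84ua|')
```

['u54', 'su0|2j|c84ua', '']

Matches to split on: at [3:17] → '|su0|2j|c84ua|'.
With a capturing group present, the delimiter's captured portion is kept in the result list.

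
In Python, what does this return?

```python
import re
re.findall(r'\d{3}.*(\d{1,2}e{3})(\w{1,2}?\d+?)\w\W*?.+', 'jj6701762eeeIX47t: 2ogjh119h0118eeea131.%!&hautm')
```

[('8eee', 'a1')]

A `+?`/`*?`/`{m,n}?` starts at its minimum and grows only as far as needed for what follows to match.
2 groups means the one result is a tuple of 2 captured strings — 1 here.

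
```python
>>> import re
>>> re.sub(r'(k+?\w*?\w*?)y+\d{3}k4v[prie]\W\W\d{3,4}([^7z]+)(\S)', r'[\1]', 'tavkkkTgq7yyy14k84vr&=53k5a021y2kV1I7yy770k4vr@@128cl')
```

'tavkkkTgq7yyy14k84vr&=53[k5a021y2kV1I7]'

The replacement refers to a captured group, so each match is rewritten using its own captured text.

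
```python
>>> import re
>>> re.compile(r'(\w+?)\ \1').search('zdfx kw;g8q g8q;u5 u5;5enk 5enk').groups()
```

`\1` is not a pattern — it's the concrete string captured by group 1, re-applied verbatim.
`re.search` tries every starting position until one works.
The match spans [8:15] → 'g8q g8q'.
Captured: group 1 = 'g8q'.

('g8q',)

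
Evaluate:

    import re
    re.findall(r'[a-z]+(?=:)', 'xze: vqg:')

Because the assertion is zero-width, the text it checks is not consumed and won't appear in the result.
Since nothing is captured, `findall` lists the 2 matched substrings directly.

['xze', 'vqg']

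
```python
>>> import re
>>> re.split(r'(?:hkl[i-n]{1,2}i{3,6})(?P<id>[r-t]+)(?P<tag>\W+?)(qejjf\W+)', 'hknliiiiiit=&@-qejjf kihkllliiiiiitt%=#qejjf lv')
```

Pattern: the literal 'hkl', then 1 to 2 of a character in [i-n], then 3 to 6 of a literal 'i' (non-capturing group); then one or more of a character in [r-t] (captured as 'id'); then one or more of a non-word character (lazy) (captured as 'tag'); then the literal 'qej', then the literal 'jf', then one or more of a non-word character (captured).
`re.split` interleaves the captured-group text with the surrounding fragments.

['hknliiiiiit=&@-qejjf ki', 'tt', '%=#', 'qejjf ', 'lv']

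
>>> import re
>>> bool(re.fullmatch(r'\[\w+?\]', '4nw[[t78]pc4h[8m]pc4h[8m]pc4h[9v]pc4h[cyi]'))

False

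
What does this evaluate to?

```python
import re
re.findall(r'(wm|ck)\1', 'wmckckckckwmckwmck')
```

The backreference `\1` re-matches whatever the first group consumed, character for character.
`findall` collects group 1 from each match (2 total).

['ck', 'ck']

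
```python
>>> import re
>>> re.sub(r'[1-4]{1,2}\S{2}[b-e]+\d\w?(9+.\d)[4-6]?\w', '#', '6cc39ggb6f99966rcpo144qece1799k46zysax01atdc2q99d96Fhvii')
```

'6cc39ggb6f99966rcpo#ysax0#hvii'

The pattern matches 1 to 2 of a character in [1-4], then exactly 2 of a non-whitespace character; then one or more of a character in [b-e]; then a digit, then optionally a word character; then one or more of a literal '9', then any character, then a digit (captured); then optionally a character in [4-6], then a word character.
Each match is replaced by '#'.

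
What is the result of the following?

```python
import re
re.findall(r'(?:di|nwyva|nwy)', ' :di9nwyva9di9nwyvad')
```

The regex engine tests alternatives in the order written; an earlier branch that matches wins even if a later one would match more.
Scanning left to right: at [2:4] → 'di'; at [5:10] → 'nwyva'; at [11:13] → 'di'; at [14:19] → 'nwyva'.
No capturing groups, so `findall` returns the 4 full match strings.

['di', 'nwyva', 'di', 'nwyva']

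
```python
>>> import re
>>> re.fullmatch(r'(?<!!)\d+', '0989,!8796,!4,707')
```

None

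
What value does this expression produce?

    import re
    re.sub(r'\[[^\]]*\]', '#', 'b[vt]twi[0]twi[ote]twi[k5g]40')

'b#twi#twi#twi#40'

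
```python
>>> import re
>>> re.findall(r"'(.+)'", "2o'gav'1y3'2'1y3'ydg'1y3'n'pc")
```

Because there's exactly one group, `findall` drops the full match and keeps group 1 from the one hit.

["gav'1y3'2'1y3'ydg'1y3'n"]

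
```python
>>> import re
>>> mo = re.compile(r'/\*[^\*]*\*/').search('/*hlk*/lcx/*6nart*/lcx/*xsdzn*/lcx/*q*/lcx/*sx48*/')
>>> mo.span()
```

Unlike `match`, `search` isn't anchored — it looks for the pattern anywhere in the string.
The match spans [0:7] → '/*hlk*/'.

(0, 7)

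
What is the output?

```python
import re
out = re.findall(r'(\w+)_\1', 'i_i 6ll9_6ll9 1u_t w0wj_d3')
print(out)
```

['i', '6ll9']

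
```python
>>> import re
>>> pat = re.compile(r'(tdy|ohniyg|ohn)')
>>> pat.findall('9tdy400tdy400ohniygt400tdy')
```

Alternation tries branches left to right and keeps the first one that lets the overall match succeed at that position.
Because there's exactly one group, `findall` drops the full match and keeps group 1 from each hit.

['tdy', 'tdy', 'ohniyg', 'tdy']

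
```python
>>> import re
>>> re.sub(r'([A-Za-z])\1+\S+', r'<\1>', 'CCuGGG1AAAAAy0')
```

'<C>'

After group 1 captures some text, `\1` only succeeds where that same text appears again.
Matches: at [0:14] → 'CCuGGG1AAAAAy0'.
The replacement refers to a captured group, so each match is rewritten using its own captured text.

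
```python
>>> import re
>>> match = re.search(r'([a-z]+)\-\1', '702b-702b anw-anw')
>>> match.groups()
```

('anw',)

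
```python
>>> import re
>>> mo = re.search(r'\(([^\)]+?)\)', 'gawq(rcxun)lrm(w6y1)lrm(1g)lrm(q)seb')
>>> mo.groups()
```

Unlike `match`, `search` isn't anchored — it looks for the pattern anywhere in the string.
The match spans [4:11] → '(rcxun)'.
Captured: group 1 = 'rcxun'.

('rcxun',)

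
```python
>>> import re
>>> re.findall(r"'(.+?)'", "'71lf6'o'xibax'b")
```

['71lf6', 'xibax']

Because the quantifier is non-greedy, it stops expanding at the earliest point where the rest of the pattern can succeed.
Matches: at [0:7] match "'71lf6'", group 1 = '71lf6'; at [8:15] match "'xibax'", group 1 = 'xibax'.
With a single group, `findall` returns only what that group captured — 2 items.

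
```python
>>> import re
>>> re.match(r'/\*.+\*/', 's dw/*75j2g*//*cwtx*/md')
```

None

`match` is anchored at position 0; if the pattern doesn't fit there, it returns None.
Here the pattern fails at index 0, so the call returns None.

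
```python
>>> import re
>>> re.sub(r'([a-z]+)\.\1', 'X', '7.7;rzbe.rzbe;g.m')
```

'7.7;X;g.m'

A backreference is literal: `\1` must see the identical characters the first group matched.
Matches: at [4:13] → 'rzbe.rzbe'.
Every occurrence is swapped for 'X'.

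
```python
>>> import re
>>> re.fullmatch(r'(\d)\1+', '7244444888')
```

None

After group 1 captures some text, `\1` only succeeds where that same text appears again.
`re.fullmatch` requires the pattern to consume the entire string.
Here the string isn't matched end-to-end, so the call returns None.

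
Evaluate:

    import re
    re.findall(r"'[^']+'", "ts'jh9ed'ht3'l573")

["'jh9ed'"]

Walking the string: at [2:9] → "'jh9ed'".
No capturing groups, so `findall` returns the 1 full match string.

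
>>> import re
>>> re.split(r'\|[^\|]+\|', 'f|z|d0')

Matches to split on: at [1:4] → '|z|'.
`split` removes every match and returns the 2 fragments in between.

['f', 'd0']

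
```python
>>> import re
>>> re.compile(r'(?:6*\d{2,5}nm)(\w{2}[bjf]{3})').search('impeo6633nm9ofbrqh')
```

None

Here nothing in the string fits, so the call returns None.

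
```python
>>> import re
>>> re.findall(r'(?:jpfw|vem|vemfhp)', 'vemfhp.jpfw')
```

['vem', 'jpfw']

Alternation isn't longest-match — the leftmost alternative that fits at this position is chosen.
Matches: at [0:3] → 'vem'; at [7:11] → 'jpfw'.
Since nothing is captured, `findall` lists the 2 matched substrings directly.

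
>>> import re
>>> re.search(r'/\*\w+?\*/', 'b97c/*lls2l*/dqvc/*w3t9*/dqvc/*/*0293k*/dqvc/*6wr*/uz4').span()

`re.search` tries every starting position until one works.
The match spans [4:13] → '/*lls2l*/'.

(4, 13)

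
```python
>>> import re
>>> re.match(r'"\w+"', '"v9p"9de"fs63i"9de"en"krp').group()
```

`re.match` won't scan ahead — the pattern has to work from the very first character.
The match spans [0:5] → '"v9p"'.

'"v9p"'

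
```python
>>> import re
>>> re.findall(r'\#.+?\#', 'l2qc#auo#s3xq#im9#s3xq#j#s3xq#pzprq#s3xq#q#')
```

A non-greedy quantifier consumes as few characters as it can — just enough that the remainder of the pattern still matches from where it stops; whatever follows it matches normally.
Since nothing is captured, `findall` lists the 5 matched substrings directly.

['#auo#', '#im9#', '#j#', '#pzprq#', '#q#']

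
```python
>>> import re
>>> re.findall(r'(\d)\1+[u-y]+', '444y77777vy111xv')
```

After group 1 captures some text, `\1` only succeeds where that same text appears again.
Scanning left to right: at [0:4] match '444y', group 1 = '4'; at [4:11] match '77777vy', group 1 = '7'; at [11:16] match '111xv', group 1 = '1'.
`findall` collects group 1 from each match (3 total).

['4', '7', '1']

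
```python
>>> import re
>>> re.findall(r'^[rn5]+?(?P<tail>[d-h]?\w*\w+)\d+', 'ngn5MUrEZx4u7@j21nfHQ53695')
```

`findall` collects group 1 from the one match (1 total).

['gn5MUrEZx4u']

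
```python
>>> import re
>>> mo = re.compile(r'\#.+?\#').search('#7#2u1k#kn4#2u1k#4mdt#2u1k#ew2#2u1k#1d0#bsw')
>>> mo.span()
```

`search` walks the string left to right and returns the first match it finds.
The match spans [0:3] → '#7#'.

(0, 3)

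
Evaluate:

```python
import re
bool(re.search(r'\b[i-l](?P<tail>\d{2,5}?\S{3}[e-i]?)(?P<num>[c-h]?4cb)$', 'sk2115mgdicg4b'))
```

False

Pattern: a word boundary (`\b`, zero-width); then a character in [i-l]; then 2 to 5 of a digit (lazy), then exactly 3 of a non-whitespace character, then optionally a character in [e-i] (captured as 'tail'); then optionally a character in [c-h], then the literal '4cb' (captured as 'num'); then anchored at the end.
Here nothing in the string fits, so the call returns None, and `bool(None)` is False.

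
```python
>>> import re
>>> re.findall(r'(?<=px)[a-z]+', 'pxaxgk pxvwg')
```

The positive lookaround only admits positions where the adjacent text matches; those characters stay outside the span.
No capturing groups, so `findall` returns the 2 full match strings.

['axgk', 'vwg']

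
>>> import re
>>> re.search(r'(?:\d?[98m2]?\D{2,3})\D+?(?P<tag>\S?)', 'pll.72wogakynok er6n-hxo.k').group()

The pattern matches optionally a digit, then optionally one of [98m2], then 2 to 3 of a non-digit (non-capturing group); then one or more of a non-digit (lazy); then optionally a non-whitespace character (captured as 'tag').
Unlike `match`, `search` isn't anchored — it looks for the pattern anywhere in the string.
The match spans [0:5] → 'pll.7'.
Captured: group 1 = '7'.

'pll.7'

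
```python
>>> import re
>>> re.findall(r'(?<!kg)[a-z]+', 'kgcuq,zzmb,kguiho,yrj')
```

The negative lookaround is zero-width — it rules out positions where the adjacent text would match, without consuming anything.
Since nothing is captured, `findall` lists the 4 matched substrings directly.

['kgcuq', 'zzmb', 'kguiho', 'yrj']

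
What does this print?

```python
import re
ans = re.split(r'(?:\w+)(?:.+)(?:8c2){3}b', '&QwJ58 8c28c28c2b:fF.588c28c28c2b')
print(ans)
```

['&', '']

The pattern matches one or more of a word character (non-capturing group); then one or more of any character (non-capturing group); then the literal '8c2' repeated 3 times, then a literal 'b'.
Matches to split on: at [1:33] → 'QwJ58 8c28c28c2b:fF.588c28c28c2b'.
Each match becomes a cut point; 2 segments remain.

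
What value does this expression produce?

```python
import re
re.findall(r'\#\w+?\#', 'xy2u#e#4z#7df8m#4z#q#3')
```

['#e#', '#7df8m#', '#q#']

Scanning left to right: at [4:7] → '#e#'; at [9:16] → '#7df8m#'; at [18:21] → '#q#'.
`findall` yields the raw match text (3 of them) because the pattern has no groups.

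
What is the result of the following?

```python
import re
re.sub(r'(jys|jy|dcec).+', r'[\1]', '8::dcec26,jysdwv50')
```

'8::[dcec]'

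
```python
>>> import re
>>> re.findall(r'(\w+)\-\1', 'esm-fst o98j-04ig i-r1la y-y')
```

['y']

A backreference is literal: `\1` must see the identical characters the first group matched.
`findall` collects group 1 from the one match (1 total).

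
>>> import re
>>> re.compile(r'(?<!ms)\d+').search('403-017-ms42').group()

'403'

The negative lookaround is zero-width — it rules out positions where the adjacent text would match, without consuming anything.
The match spans [0:3] → '403'.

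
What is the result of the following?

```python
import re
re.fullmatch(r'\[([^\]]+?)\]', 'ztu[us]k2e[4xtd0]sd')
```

None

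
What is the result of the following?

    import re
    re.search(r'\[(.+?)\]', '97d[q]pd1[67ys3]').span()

Lazy quantifiers expand one character at a time until the remainder of the pattern can match.
The match spans [3:6] → '[q]'.

(3, 6)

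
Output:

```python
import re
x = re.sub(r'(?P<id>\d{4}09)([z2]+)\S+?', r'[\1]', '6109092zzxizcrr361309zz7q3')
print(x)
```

The `?` after the quantifier makes it lazy — it takes as little as possible before letting the rest of the pattern try.
The replacement refers to a captured group, so each match is rewritten using its own captured text.

[610909]izcrr[361309]q3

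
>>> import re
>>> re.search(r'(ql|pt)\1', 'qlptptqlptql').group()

'ptpt'

The backreference `\1` re-matches whatever the first group consumed, character for character.
`re.search` tries every starting position until one works.
The match spans [2:6] → 'ptpt'.
Captured: group 1 = 'pt'.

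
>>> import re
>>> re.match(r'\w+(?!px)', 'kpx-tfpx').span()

`(?!…)`/`(?<!…)` only lets a position through if the neighbouring text does NOT match; no characters are consumed.
With `match`, the pattern is implicitly anchored at the beginning.
The match spans [0:3] → 'kpx'.

(0, 3)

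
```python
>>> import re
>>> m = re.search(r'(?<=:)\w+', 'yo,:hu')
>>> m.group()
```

Because the assertion is zero-width, the text it checks is not consumed and won't appear in the result.
The match spans [4:6] → 'hu'.

'hu'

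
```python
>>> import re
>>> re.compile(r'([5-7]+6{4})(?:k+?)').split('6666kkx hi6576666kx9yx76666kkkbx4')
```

['6666kkx hi', '6576666', 'x9yx', '76666', 'kkbx4']

The pattern matches one or more of a character in [5-7], then exactly 4 of the literal '6' (captured); then one or more of a literal 'k' (lazy) (non-capturing group).
Lazy quantifiers expand one character at a time until the remainder of the pattern can match.
Matches to split on: at [10:18] → '6576666k'; at [22:28] → '76666k'.
With a capturing group present, the delimiter's captured portion is kept in the result list.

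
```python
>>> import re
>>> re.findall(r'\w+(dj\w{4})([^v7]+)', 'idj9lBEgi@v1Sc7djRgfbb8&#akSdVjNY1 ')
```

[('dj9lBE', 'gi@'), ('djRgfb', 'b8&#akSdVjNY1 ')]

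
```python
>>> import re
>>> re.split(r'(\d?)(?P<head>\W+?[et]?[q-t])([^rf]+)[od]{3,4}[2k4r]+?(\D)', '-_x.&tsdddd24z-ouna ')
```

['-_x', '', '.&ts', 'd', 'z', '-ouna ']

The group in the pattern means `split` returns the separators' captures alongside the pieces.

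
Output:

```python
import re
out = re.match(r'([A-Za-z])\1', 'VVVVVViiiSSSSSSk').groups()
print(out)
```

('V',)

The match spans [0:2] → 'VV'.
Captured: group 1 = 'V'.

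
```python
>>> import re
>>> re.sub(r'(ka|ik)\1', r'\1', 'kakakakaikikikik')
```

'kakaikik'

`\1` has to match the exact text group 1 already captured.
`\1` in the replacement pulls in group 1's text for each match.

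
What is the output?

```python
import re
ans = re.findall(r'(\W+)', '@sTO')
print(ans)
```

The pattern matches one or more of a non-word character (captured).
Scanning left to right: at [0:1] match '@', group 1 = '@'.
With a single group, `findall` returns only what that group captured — 1 item.

['@']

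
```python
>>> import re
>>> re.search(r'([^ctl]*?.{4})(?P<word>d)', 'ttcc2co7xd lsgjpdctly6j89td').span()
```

The match spans [4:10] → '2co7xd'.

(4, 10)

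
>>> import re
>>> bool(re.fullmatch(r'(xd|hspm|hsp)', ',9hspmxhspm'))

False

For `fullmatch`, every character of the input must be accounted for by the pattern.
Here the pattern can't cover the whole string, so the call returns None, and `bool(None)` is False.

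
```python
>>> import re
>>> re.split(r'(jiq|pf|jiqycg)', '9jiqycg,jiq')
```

The regex engine tests alternatives in the order written; an earlier branch that matches wins even if a later one would match more.
Matches to split on: at [1:4] → 'jiq'; at [8:11] → 'jiq'.
With a capturing group present, the delimiter's captured portion is kept in the result list.

['9', 'jiq', 'ycg,', 'jiq', '']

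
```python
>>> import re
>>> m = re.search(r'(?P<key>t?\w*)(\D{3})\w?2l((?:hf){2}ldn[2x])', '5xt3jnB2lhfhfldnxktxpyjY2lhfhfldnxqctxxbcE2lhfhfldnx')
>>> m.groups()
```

The pattern matches optionally the literal 't', then zero or more of a word character (captured as 'key'); then exactly 3 of a non-digit (captured); then optionally a word character, then the literal '2l'; then the literal 'hf' repeated 2 times, then the literal 'ldn', then one of [2x] (captured).
`re.search` tries every starting position until one works.
The match spans [0:52] → '5xt3jnB2lhfhfldnxktxpyjY2lhfhfldnxqctxxbcE2lhfhfldnx'.
Captured: group 1 = '5xt3jnB2lhfhfldnxktxpyjY2lhfhfldnxqctxx', group 2 = 'bcE', group 3 = 'hfhfldnx'.

('5xt3jnB2lhfhfldnxktxpyjY2lhfhfldnxqctxx', 'bcE', 'hfhfldnx')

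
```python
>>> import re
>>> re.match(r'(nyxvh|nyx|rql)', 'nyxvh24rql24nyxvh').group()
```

Alternation isn't longest-match — the leftmost alternative that fits at this position is chosen.
`re.match` only tries the pattern at the start of the string.
The match spans [0:5] → 'nyxvh'.
Captured: group 1 = 'nyxvh'.

'nyxvh'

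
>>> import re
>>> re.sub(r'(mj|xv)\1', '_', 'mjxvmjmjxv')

'mjxv_xv'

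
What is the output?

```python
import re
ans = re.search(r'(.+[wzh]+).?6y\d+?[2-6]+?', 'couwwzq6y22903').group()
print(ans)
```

couwwzq6y22

The pattern matches one or more of any character, then one or more of one of [wzh] (captured); then optionally any character, then the literal '6y'; then one or more of a digit (lazy), then one or more of a character in [2-6] (lazy).
The `?` after the quantifier makes it lazy — it takes as little as possible before letting the rest of the pattern try.
`re.search` scans for the first position where the pattern succeeds.
The match spans [0:11] → 'couwwzq6y22'.
Captured: group 1 = 'couwwz'.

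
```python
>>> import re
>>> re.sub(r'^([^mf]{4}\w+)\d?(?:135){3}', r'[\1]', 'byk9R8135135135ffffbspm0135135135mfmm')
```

'[byk9R8135135135ffffbspm0]mfmm'

Pattern: anchored at the start of the string; then exactly 4 of any character except [mf], then one or more of a word character (captured); then optionally a digit, then the literal '135' repeated 3 times.
Matches: at [0:33] → 'byk9R8135135135ffffbspm0135135135'.
`\1` in the replacement pulls in group 1's text for each match.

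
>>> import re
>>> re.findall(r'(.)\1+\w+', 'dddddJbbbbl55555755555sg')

['d']

The backreference `\1` re-matches whatever the first group consumed, character for character.
Matches: at [0:24] match 'dddddJbbbbl55555755555sg', group 1 = 'd'.
With a single group, `findall` returns only what that group captured — 1 item.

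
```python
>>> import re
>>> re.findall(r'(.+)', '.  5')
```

The pattern matches one or more of any character (captured).
Matches: at [0:4] match '.  5', group 1 = '.  5'.
With a single group, `findall` returns only what that group captured — 1 item.

['.  5']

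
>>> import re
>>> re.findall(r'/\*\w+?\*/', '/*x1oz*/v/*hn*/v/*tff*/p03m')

Matches: at [0:8] → '/*x1oz*/'; at [9:15] → '/*hn*/'; at [16:23] → '/*tff*/'.
`findall` yields the raw match text (3 of them) because the pattern has no groups.

['/*x1oz*/', '/*hn*/', '/*tff*/']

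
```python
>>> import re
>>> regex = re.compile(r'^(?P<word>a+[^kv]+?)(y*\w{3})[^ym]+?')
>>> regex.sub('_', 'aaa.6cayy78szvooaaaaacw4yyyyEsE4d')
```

'_8szvooaaaaacw4yyyyEsE4d'

The pattern matches anchored at the start of the string; then one or more of the literal 'a', then one or more of any character except [kv] (lazy) (captured as 'word'); then zero or more of a literal 'y', then exactly 3 of a word character (captured); then one or more of any character except [ym] (lazy).
A `+?`/`*?`/`{m,n}?` starts at its minimum and grows only as far as needed for what follows to match.
Matches: at [0:10] → 'aaa.6cayy7'.
Each match is replaced by '_'.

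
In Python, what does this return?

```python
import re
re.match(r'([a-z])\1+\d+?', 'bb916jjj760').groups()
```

`\1` has to match the exact text group 1 already captured.
`match` is anchored at position 0; if the pattern doesn't fit there, it returns None.
The match spans [0:3] → 'bb9'.
Captured: group 1 = 'b'.

('b',)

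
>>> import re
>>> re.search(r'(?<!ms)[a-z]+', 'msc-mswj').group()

'msc'

The negative lookaround is zero-width — it rules out positions where the adjacent text would match, without consuming anything.
Unlike `match`, `search` isn't anchored — it looks for the pattern anywhere in the string.
The match spans [0:3] → 'msc'.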